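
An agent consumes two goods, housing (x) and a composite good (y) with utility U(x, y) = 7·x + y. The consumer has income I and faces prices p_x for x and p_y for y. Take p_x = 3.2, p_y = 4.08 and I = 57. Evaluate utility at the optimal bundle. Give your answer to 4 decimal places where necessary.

x gives more utility per dollar, so spend all income on x: x* = I/p_x, y* = 0.
Numerically: x* = 17.8125, y* = 0.
Utility at the optimum: U(17.8125, 0) = 124.6875.

V = 124.6875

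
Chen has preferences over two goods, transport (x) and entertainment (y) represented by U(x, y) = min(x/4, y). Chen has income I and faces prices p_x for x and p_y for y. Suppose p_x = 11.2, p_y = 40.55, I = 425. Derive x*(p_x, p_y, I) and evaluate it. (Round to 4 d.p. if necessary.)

Leontief preferences: the optimum is at the kink where x/4 = y/1, i.e. y = (1/4)·x.
Budget: p_x·x + p_y·(1/4)·x = I, so (4·p_x + p_y)·x = 4·I.
Demand: x*(p_x,p_y,I) = 4·I/(4·p_x + p_y), y* = I/(4·p_x + p_y).
Here 4·11.2 + 40.55 = 85.35, giving x* = 19.918.

x* = 19.918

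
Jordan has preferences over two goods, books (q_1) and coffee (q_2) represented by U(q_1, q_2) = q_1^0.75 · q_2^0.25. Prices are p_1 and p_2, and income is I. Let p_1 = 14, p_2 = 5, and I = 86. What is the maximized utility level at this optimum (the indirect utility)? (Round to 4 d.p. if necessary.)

The MRS is 3·q_2/q_1. Set MRS = p_1/p_2.
Rearranging, p_2·q_2 = (1/3)·p_1·q_1. Substituting into the budget gives p_1·q_1·(1 + (1/3)) = I.
Demand: q_1*(p_1,p_2,I) = 0.75·I/p_1 and q_2* = 0.25·I/p_2.
At p_1=14, p_2=5, I=86: q_1* = 0.75·86/14 = 4.6071, q_2* = 4.3.
Utility at the optimum: U(4.6071, 4.3) = 4.5284.

V = 4.5284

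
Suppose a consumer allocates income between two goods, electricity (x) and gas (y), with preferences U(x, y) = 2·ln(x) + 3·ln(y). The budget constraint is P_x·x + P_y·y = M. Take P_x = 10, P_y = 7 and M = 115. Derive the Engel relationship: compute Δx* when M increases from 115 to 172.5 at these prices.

MU_x/MU_y = (2·y)/(3·x); tangency sets this equal to P_x/P_y.
Rearranging, P_y·y = (3/2)·P_x·x. Substituting into the budget gives P_x·x·(1 + (3/2)) = M.
Demand: x*(P_x,P_y,M) = 0.4·M/P_x and y* = 0.6·M/P_y.
At P_x=10, P_y=7, M=115: x* = 0.4·115/10 = 4.6.
At M' = 172.5: x* = 6.9. Change: 6.9 − 4.6 = 2.3.

Δx* = 2.3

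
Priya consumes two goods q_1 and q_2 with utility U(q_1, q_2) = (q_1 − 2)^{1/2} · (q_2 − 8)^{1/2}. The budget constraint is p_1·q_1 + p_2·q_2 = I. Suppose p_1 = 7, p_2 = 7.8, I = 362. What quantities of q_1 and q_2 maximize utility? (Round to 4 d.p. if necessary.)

q_1* = 22.4, q_2* = 26.3077

After buying the subsistence bundle (2, 8), a share 0.5 of the remaining income goes to q_1: q_1* = 2 + 0.5·(I − 2p_1 − 8p_2)/p_1.
Discretionary income = 362 − 2·7 − 8·7.8 = 285.6; q_1* = 2 + 0.5·285.6/7 = 22.4; q_2* = 8 + 0.5·285.6/7.8 = 26.3077.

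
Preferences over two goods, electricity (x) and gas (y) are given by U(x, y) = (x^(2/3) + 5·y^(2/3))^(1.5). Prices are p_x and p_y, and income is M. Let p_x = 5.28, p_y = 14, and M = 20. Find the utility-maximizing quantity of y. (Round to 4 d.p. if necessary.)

y* = 1.3525

MU_x ∝ x^(-1/3), MU_y ∝ 5·y^(-1/3), so MRS = (1/5)·(y/x)^(1/3) = p_x/p_y.
Hence y/x = (5·p_x/p_y)^(1/(1/3)), i.e. raised to the 3 power.
With the ratio pinned down, the budget gives x* = M/(p_x + p_y·(y/x)) and y* = (y/x)·x*.
Numerically y/x = 6.705446, so x* = 20/(5.28 + 14·6.705446) = 0.2017 and y* = 6.705446·0.2017 = 1.3525.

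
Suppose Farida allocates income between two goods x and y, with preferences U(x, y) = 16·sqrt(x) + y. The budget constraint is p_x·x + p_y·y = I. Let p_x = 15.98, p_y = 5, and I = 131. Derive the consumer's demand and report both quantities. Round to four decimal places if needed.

Utility is quasi-linear in y; the FOC for x is 8/√x = p_x/p_y.
Solve: √x = 8·p_y/p_x, so x*(p_x,p_y) = (8·p_y/p_x)², and y* = (I − p_x·x*)/p_y.
Plugging in: x* = (8·5/15.98)² = 6.2657, y* = 6.175.

x* = 6.2657, y* = 6.175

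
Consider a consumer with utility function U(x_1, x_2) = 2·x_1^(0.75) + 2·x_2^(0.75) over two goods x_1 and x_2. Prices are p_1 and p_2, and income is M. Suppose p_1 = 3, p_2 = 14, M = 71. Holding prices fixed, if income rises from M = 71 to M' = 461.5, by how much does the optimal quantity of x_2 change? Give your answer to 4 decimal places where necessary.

Δx_2* = 0.2718

From the CES first-order condition, (x_2/x_1)^(0.25) = p_1/p_2.
Hence x_2/x_1 = (p_1/p_2)^(1/(0.25)), i.e. raised to the 4 power.
With the ratio pinned down, the budget gives x_1* = M/(p_1 + p_2·(x_2/x_1)) and x_2* = (x_2/x_1)·x_1*.
Numerically x_2/x_1 = 0.002108, so x_1* = 71/(3 + 14·0.002108) = 23.4361 and x_2* = 0.002108·23.4361 = 0.0494.
At M' = 461.5: x_2* = 0.3212. Change: 0.3212 − 0.0494 = 0.2718.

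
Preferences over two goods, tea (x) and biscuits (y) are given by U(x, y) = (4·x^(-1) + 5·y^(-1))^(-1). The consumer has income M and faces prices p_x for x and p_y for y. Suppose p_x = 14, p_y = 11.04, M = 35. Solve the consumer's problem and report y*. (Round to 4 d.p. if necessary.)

From the CES first-order condition, (4/5)·(y/x)^(2) = p_x/p_y.
Hence y/x = ((5/4)·p_x/p_y)^(1/(2)), i.e. raised to the 0.5 power.
Substitute y = (y/x)·x into the budget: x* = M/(p_x + p_y·(y/x)).
Numerically y/x = 1.259025, so x* = 35/(14 + 11.04·1.259025) = 1.2545 and y* = 1.259025·1.2545 = 1.5794.

y* = 1.5794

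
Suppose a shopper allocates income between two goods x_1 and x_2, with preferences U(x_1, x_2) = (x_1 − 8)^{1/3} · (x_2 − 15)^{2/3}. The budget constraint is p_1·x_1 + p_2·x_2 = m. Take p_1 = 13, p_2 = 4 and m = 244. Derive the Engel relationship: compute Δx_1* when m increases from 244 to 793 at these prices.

This is Cobb-Douglas in (x_1−8, x_2−15): tangency gives 1/3·p_2·(x_2−15) = 2/3·p_1·(x_1−8).
After buying the subsistence bundle (8, 15), a share 1/3 of the remaining income goes to x_1: x_1* = 8 + 1/3·(m − 8p_1 − 15p_2)/p_1.
Discretionary income = 244 − 8·13 − 15·4 = 80; x_1* = 8 + 1/3·80/13 = 10.0513.
At m' = 793: x_1* = 24.1282. Change: 24.1282 − 10.0513 = 14.0769.

Δx_1* = 14.0769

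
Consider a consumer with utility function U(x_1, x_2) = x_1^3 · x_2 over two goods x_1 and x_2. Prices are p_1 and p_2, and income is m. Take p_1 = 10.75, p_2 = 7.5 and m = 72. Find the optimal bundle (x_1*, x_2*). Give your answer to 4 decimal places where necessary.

Tangency: MRS = 3·x_2/x_1 = p_1/p_2.
So 3·p_2·x_2 = p_1·x_1; combined with the budget, a share 0.75 of income goes to x_1.
Demand: x_1*(p_1,p_2,m) = 0.75·m/p_1 and x_2* = 0.25·m/p_2.
At p_1=10.75, p_2=7.5, m=72: x_1* = 0.75·72/10.75 = 5.0233, x_2* = 2.4.

x_1* = 5.0233, x_2* = 2.4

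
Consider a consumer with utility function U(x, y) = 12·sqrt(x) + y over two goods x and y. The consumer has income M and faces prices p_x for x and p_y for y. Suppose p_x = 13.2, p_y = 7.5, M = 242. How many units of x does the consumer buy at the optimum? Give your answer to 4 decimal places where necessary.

Set MRS = p_x/p_y: 6·x^(−1/2) = p_x/p_y.
Solve: √x = 6·p_y/p_x, so x*(p_x,p_y) = (6·p_y/p_x)², and y* = (M − p_x·x*)/p_y.
Plugging in: x* = (6·7.5/13.2)² = 11.6219.

x* = 11.6219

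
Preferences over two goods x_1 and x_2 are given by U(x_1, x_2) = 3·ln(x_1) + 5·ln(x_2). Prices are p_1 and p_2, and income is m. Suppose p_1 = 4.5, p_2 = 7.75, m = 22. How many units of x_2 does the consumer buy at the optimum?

Tangency: MRS = (3/5)·x_2/x_1 = p_1/p_2.
Rearranging, p_2·x_2 = (5/3)·p_1·x_1. Substituting into the budget gives p_1·x_1·(1 + (5/3)) = m.
Demand: x_1*(p_1,p_2,m) = 0.375·m/p_1 and x_2* = 0.625·m/p_2.
At p_1=4.5, p_2=7.75, m=22: x_2* = 0.625·22/7.75 = 1.7742.

x_2* = 1.7742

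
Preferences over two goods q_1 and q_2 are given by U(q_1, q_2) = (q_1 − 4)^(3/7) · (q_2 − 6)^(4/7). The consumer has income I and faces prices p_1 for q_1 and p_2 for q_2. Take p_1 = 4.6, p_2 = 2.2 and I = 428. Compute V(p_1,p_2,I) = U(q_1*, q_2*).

Let q_1' = q_1−4, q_2' = q_2−6. MRS = (3/4)·q_2'/q_1' = p_1/p_2.
After buying the subsistence bundle (4, 6), a share 3/7 of the remaining income goes to q_1: q_1* = 4 + 3/7·(I − 4p_1 − 6p_2)/p_1.
Discretionary income = 428 − 4·4.6 − 6·2.2 = 396.4; q_1* = 4 + 3/7·396.4/4.6 = 40.9317; q_2* = 6 + 4/7·396.4/2.2 = 108.961.
Utility at the optimum: U(40.9317, 108.961) = 66.35.

V = 66.35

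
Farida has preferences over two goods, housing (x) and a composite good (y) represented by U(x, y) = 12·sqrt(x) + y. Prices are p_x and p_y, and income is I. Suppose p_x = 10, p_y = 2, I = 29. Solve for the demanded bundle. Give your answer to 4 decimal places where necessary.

x* = 1.44, y* = 7.3

Set MRS = p_x/p_y: 6·x^(−1/2) = p_x/p_y.
Thus x* = (6·p_y/p_x)² — independent of I — with the rest of income spent on y.
Plugging in: x* = (6·2/10)² = 1.44, y* = 7.3.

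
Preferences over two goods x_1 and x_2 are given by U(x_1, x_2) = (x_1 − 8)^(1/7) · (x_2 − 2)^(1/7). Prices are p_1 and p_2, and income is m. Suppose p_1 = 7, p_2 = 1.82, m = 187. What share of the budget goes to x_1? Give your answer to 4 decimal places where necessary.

share on x_1 = 0.64

Let x_1' = x_1−8, x_2' = x_2−2. MRS = x_2'/x_1' = p_1/p_2.
Substituting into the budget: x_1* = 8 + 0.5·(m − 8·p_1 − 2·p_2)/p_1, and x_2* = 2 + 0.5·(…)/p_2.
Discretionary income = 187 − 8·7 − 2·1.82 = 127.36; x_1* = 8 + 0.5·127.36/7 = 17.0971; x_2* = 2 + 0.5·127.36/1.82 = 36.989.
Expenditure on x_1: 7·17.0971 = 119.68; share = 0.64.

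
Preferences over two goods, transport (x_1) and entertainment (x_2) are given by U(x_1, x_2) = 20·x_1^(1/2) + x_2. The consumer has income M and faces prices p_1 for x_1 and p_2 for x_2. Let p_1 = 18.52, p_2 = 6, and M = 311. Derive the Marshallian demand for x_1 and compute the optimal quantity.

Utility is quasi-linear in x_2; the FOC for x_1 is 10/√x_1 = p_1/p_2.
Solve: √x_1 = 10·p_2/p_1, so x_1*(p_1,p_2) = (10·p_2/p_1)², and x_2* = (M − p_1·x_1*)/p_2.
Plugging in: x_1* = (10·6/18.52)² = 10.4959.

x_1* = 10.4959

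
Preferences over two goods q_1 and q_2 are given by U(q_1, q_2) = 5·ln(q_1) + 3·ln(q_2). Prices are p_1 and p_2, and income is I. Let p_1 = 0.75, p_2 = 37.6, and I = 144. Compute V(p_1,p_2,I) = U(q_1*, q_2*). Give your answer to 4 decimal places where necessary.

V = 25.0234

MU_q_1/MU_q_2 = (5·q_2)/(3·q_1); tangency sets this equal to p_1/p_2.
Rearranging, p_2·q_2 = (3/5)·p_1·q_1. Substituting into the budget gives p_1·q_1·(1 + (3/5)) = I.
Demand: q_1*(p_1,p_2,I) = 0.625·I/p_1 and q_2* = 0.375·I/p_2.
At p_1=0.75, p_2=37.6, I=144: q_1* = 0.625·144/0.75 = 120, q_2* = 1.4362.
Utility at the optimum: U(120, 1.4362) = 25.0234.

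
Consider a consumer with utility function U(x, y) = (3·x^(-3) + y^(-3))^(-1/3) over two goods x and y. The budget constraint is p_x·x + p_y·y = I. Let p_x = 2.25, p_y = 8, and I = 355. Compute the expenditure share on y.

share on y = 0.663

MU_x ∝ 3·x^(-4), MU_y ∝ y^(-4), so MRS = 3·(y/x)^(4) = p_x/p_y.
Solve for the ratio: y/x = [(1/3)·p_x/p_y]^(0.25).
Substitute y = (y/x)·x into the budget: x* = I/(p_x + p_y·(y/x)).
Numerically y/x = 0.553341, so x* = 355/(2.25 + 8·0.553341) = 53.1698 and y* = 0.553341·53.1698 = 29.421.
Expenditure on y: 8·29.421 = 235.368; share = 0.663.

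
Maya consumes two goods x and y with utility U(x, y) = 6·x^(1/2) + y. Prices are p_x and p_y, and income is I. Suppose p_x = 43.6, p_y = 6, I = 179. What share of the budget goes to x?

MU_x = 3/√x, MU_y = 1. Tangency: 3/√x = p_x/p_y.
Thus x* = (3·p_y/p_x)² — independent of I — with the rest of income spent on y.
Plugging in: x* = (3·6/43.6)² = 0.1704, y* = 28.5948.
Expenditure on x: 43.6·0.1704 = 7.4312; share = 0.0415.

share on x = 0.0415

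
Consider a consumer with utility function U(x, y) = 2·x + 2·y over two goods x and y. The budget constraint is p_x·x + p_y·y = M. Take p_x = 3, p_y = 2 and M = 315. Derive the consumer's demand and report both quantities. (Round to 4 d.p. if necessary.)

x* = 0, y* = 157.5

Perfect substitutes: compare marginal utility per dollar. 2/p_x vs 2/p_y → 0.6667 vs 1.
y gives more utility per dollar, so spend all income on y: y* = M/p_y, x* = 0.
Numerically: x* = 0, y* = 157.5.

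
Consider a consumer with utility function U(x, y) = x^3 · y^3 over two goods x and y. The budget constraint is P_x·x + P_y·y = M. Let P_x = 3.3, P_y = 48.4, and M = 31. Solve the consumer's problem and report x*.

x* = 4.697

Demand: x*(P_x,P_y,M) = 0.5·M/P_x and y* = 0.5·M/P_y.
At P_x=3.3, P_y=48.4, M=31: x* = 0.5·31/3.3 = 4.697.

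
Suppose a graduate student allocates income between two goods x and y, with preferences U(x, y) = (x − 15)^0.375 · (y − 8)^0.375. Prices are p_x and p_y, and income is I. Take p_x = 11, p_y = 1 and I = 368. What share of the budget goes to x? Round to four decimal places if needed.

Let x' = x−15, y' = y−8. MRS = y'/x' = p_x/p_y.
Substituting into the budget: x* = 15 + 0.5·(I − 15·p_x − 8·p_y)/p_x, and y* = 8 + 0.5·(…)/p_y.
Discretionary income = 368 − 15·11 − 8·1 = 195; x* = 15 + 0.5·195/11 = 23.8636; y* = 8 + 0.5·195/1 = 105.5.
Expenditure on x: 11·23.8636 = 262.5; share = 0.7133.

share on x = 0.7133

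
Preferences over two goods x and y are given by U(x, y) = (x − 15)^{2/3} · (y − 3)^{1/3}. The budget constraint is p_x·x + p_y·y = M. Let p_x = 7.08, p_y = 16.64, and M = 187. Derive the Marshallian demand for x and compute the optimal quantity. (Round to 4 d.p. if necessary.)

Let x' = x−15, y' = y−3. MRS = 2·y'/x' = p_x/p_y.
After buying the subsistence bundle (15, 3), a share 2/3 of the remaining income goes to x: x* = 15 + 2/3·(M − 15p_x − 3p_y)/p_x.
Discretionary income = 187 − 15·7.08 − 3·16.64 = 30.88; x* = 15 + 2/3·30.88/7.08 = 17.9077.

x* = 17.9077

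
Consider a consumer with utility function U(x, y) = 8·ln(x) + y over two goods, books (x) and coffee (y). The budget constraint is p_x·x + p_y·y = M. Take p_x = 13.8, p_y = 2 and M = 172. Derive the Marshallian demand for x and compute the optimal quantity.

x* = 1.1594

MU_x = 8/x, MU_y = 1. Tangency: 8/x = p_x/p_y.
So x*(p_x,p_y) = 8·p_y/p_x, independent of income; and y* = (M − 8·p_y)/p_y.
At the given prices: x* = 8·2/13.8 = 1.1594.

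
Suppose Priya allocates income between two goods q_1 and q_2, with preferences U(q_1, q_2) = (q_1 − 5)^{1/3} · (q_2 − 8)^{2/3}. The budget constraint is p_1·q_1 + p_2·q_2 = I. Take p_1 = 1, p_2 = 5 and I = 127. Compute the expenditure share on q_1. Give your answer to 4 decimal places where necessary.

share on q_1 = 0.2546

Let q_1' = q_1−5, q_2' = q_2−8. MRS = (1/2)·q_2'/q_1' = p_1/p_2.
After buying the subsistence bundle (5, 8), a share 1/3 of the remaining income goes to q_1: q_1* = 5 + 1/3·(I − 5p_1 − 8p_2)/p_1.
Discretionary income = 127 − 5·1 − 8·5 = 82; q_1* = 5 + 1/3·82/1 = 32.3333; q_2* = 8 + 2/3·82/5 = 18.9333.
Expenditure on q_1: 1·32.3333 = 32.3333; share = 0.2546.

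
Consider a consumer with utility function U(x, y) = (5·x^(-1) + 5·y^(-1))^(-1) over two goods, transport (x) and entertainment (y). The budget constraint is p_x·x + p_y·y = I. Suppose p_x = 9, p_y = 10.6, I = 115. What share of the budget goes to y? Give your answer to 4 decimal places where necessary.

share on y = 0.5204

MU_x ∝ 5·x^(-2), MU_y ∝ 5·y^(-2), so MRS = (y/x)^(2) = p_x/p_y.
Hence y/x = (p_x/p_y)^(1/(2)), i.e. raised to the 0.5 power.
Substitute y = (y/x)·x into the budget: x* = I/(p_x + p_y·(y/x)).
Numerically y/x = 0.921443, so x* = 115/(9 + 10.6·0.921443) = 6.1277 and y* = 0.921443·6.1277 = 5.6463.
Expenditure on y: 10.6·5.6463 = 59.8509; share = 0.5204.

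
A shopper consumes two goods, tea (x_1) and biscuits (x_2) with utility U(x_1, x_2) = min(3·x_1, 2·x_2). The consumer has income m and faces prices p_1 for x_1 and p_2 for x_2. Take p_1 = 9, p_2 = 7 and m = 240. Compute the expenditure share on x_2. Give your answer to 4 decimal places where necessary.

share on x_2 = 0.5385

With perfect complements, no substitution: consume in ratio x_1:x_2 = 2:3.
Budget: p_1·x_1 + p_2·(3/2)·x_1 = m, so (2·p_1 + 3·p_2)·x_1 = 2·m.
Demand: x_1*(p_1,p_2,m) = 2·m/(2·p_1 + 3·p_2), x_2* = 3·m/(2·p_1 + 3·p_2).
Here 2·9 + 3·7 = 39, giving x_1* = 12.3077 and x_2* = 18.4615.
Expenditure on x_2: 7·18.4615 = 129.2308; share = 0.5385.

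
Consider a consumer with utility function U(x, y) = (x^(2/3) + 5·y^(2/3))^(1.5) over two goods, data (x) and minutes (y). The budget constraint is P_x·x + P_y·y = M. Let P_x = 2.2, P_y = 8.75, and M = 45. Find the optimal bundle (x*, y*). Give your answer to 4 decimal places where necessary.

x* = 2.2977, y* = 4.5651

From the CES first-order condition, (1/5)·(y/x)^(1/3) = P_x/P_y.
Hence y/x = (5·P_x/P_y)^(1/(1/3)), i.e. raised to the 3 power.
Substitute y = (y/x)·x into the budget: x* = M/(P_x + P_y·(y/x)).
Numerically y/x = 1.986799, so x* = 45/(2.2 + 8.75·1.986799) = 2.2977 and y* = 1.986799·2.2977 = 4.5651.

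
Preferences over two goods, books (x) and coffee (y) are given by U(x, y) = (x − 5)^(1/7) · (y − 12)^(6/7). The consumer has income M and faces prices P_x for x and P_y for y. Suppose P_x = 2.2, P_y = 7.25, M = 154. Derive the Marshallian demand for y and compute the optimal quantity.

MRS = (1/6)·(y−12)/(x−5). Tangency with P_x/P_y gives y−12 = 6·(P_x/P_y)·(x−5).
After buying the subsistence bundle (5, 12), a share 1/7 of the remaining income goes to x: x* = 5 + 1/7·(M − 5P_x − 12P_y)/P_x.
Discretionary income = 154 − 5·2.2 − 12·7.25 = 56; y* = 12 + 6/7·56/7.25 = 18.6207.

y* = 18.6207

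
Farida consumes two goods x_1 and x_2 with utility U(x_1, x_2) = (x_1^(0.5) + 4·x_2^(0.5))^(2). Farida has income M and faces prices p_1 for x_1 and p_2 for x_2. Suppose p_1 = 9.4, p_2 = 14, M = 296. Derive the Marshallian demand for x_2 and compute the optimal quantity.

x_2* = 19.3424

MU_x_1 ∝ x_1^(-0.5), MU_x_2 ∝ 4·x_2^(-0.5), so MRS = (1/4)·(x_2/x_1)^(0.5) = p_1/p_2.
Solve for the ratio: x_2/x_1 = [4·p_1/p_2]^(2).
With the ratio pinned down, the budget gives x_1* = M/(p_1 + p_2·(x_2/x_1)) and x_2* = (x_2/x_1)·x_1*.
Numerically x_2/x_1 = 7.213061, so x_1* = 296/(9.4 + 14·7.213061) = 2.6816 and x_2* = 7.213061·2.6816 = 19.3424.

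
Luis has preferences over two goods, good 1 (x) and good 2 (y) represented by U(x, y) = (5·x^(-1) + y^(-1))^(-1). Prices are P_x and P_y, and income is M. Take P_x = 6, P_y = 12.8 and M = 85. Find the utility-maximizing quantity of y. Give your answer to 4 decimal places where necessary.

y* = 2.6238

MRS = MU_x/MU_y = 5·(y/x)^(2). Set equal to P_x/P_y.
Hence y/x = ((1/5)·P_x/P_y)^(1/(2)), i.e. raised to the 0.5 power.
With the ratio pinned down, the budget gives x* = M/(P_x + P_y·(y/x)) and y* = (y/x)·x*.
Numerically y/x = 0.306186, so x* = 85/(6 + 12.8·0.306186) = 8.5693 and y* = 0.306186·8.5693 = 2.6238.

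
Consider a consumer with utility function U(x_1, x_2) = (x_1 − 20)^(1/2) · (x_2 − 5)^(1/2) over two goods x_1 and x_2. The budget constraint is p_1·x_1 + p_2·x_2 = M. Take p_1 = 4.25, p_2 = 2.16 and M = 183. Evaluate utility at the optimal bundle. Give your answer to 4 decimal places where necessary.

This is Cobb-Douglas in (x_1−20, x_2−5): tangency gives 0.5·p_2·(x_2−5) = 0.5·p_1·(x_1−20).
After buying the subsistence bundle (20, 5), a share 0.5 of the remaining income goes to x_1: x_1* = 20 + 0.5·(M − 20p_1 − 5p_2)/p_1.
Discretionary income = 183 − 20·4.25 − 5·2.16 = 87.2; x_1* = 20 + 0.5·87.2/4.25 = 30.2588; x_2* = 5 + 0.5·87.2/2.16 = 25.1852.
Utility at the optimum: U(30.2588, 25.1852) = 14.3901.

V = 14.3901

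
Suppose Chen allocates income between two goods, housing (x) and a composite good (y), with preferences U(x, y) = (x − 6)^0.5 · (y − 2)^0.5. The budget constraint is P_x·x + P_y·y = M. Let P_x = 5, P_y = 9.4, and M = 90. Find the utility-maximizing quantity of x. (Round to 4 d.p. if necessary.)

x* = 10.12

Let x' = x−6, y' = y−2. MRS = y'/x' = P_x/P_y.
Substituting into the budget: x* = 6 + 0.5·(M − 6·P_x − 2·P_y)/P_x, and y* = 2 + 0.5·(…)/P_y.
Discretionary income = 90 − 6·5 − 2·9.4 = 41.2; x* = 6 + 0.5·41.2/5 = 10.12.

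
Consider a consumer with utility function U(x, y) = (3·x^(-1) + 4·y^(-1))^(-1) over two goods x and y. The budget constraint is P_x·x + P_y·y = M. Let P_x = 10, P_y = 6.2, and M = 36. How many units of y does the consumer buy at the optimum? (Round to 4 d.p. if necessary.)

From the CES first-order condition, (3/4)·(y/x)^(2) = P_x/P_y.
Hence y/x = ((4/3)·P_x/P_y)^(1/(2)), i.e. raised to the 0.5 power.
With the ratio pinned down, the budget gives x* = M/(P_x + P_y·(y/x)) and y* = (y/x)·x*.
Numerically y/x = 1.466471, so x* = 36/(10 + 6.2·1.466471) = 1.8856 and y* = 1.466471·1.8856 = 2.7652.

y* = 2.7652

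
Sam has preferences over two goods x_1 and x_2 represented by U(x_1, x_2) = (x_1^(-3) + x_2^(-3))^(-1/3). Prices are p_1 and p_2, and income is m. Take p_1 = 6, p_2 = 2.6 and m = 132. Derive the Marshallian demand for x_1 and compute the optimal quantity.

MRS = MU_x_1/MU_x_2 = (x_2/x_1)^(4). Set equal to p_1/p_2.
Hence x_2/x_1 = (p_1/p_2)^(1/(4)), i.e. raised to the 0.25 power.
With the ratio pinned down, the budget gives x_1* = m/(p_1 + p_2·(x_2/x_1)) and x_2* = (x_2/x_1)·x_1*.
Numerically x_2/x_1 = 1.232521, so x_1* = 132/(6 + 2.6·1.232521) = 14.3407.

x_1* = 14.3407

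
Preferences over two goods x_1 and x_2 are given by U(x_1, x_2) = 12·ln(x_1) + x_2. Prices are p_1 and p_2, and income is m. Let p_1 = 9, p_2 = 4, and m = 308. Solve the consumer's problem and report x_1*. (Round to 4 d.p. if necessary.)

x_1* = 5.3333

So x_1*(p_1,p_2) = 12·p_2/p_1, independent of income; and x_2* = (m − 12·p_2)/p_2.
At the given prices: x_1* = 12·4/9 = 5.3333.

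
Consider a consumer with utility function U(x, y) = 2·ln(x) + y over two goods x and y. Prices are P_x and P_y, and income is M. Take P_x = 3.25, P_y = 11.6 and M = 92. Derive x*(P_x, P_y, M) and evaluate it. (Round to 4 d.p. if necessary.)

x* = 7.1385

MU_x = 2/x, MU_y = 1. Tangency: 2/x = P_x/P_y.
So x*(P_x,P_y) = 2·P_y/P_x, independent of income; and y* = (M − 2·P_y)/P_y.
At the given prices: x* = 2·11.6/3.25 = 7.1385.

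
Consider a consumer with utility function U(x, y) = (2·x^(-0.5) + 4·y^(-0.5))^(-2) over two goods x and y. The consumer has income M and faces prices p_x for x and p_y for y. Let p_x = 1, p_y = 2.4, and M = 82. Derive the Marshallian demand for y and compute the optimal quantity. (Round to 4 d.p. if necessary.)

From the CES first-order condition, (1/2)·(y/x)^(1.5) = p_x/p_y.
Solve for the ratio: y/x = [2·p_x/p_y]^(2/3).
With the ratio pinned down, the budget gives x* = M/(p_x + p_y·(y/x)) and y* = (y/x)·x*.
Numerically y/x = 0.885549, so x* = 82/(1 + 2.4·0.885549) = 26.2373 and y* = 0.885549·26.2373 = 23.2344.

y* = 23.2344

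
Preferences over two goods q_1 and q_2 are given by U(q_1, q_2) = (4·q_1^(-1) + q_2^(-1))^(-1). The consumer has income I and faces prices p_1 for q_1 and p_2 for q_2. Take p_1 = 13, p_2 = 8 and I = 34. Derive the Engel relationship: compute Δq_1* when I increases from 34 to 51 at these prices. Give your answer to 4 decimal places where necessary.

Δq_1* = 0.9393

MU_q_1 ∝ 4·q_1^(-2), MU_q_2 ∝ q_2^(-2), so MRS = 4·(q_2/q_1)^(2) = p_1/p_2.
Hence q_2/q_1 = ((1/4)·p_1/p_2)^(1/(2)), i.e. raised to the 0.5 power.
With the ratio pinned down, the budget gives q_1* = I/(p_1 + p_2·(q_2/q_1)) and q_2* = (q_2/q_1)·q_1*.
Numerically q_2/q_1 = 0.637377, so q_1* = 34/(13 + 8·0.637377) = 1.8786.
At I' = 51: q_1* = 2.8178. Change: 2.8178 − 1.8786 = 0.9393.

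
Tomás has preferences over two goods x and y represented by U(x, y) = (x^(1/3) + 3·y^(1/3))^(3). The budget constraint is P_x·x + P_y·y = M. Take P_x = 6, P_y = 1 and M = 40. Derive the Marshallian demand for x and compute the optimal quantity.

MRS = MU_x/MU_y = (1/3)·(y/x)^(2/3). Set equal to P_x/P_y.
Hence y/x = (3·P_x/P_y)^(1/(2/3)), i.e. raised to the 1.5 power.
With the ratio pinned down, the budget gives x* = M/(P_x + P_y·(y/x)) and y* = (y/x)·x*.
Numerically y/x = 76.367532, so x* = 40/(6 + 1·76.367532) = 0.4856.

x* = 0.4856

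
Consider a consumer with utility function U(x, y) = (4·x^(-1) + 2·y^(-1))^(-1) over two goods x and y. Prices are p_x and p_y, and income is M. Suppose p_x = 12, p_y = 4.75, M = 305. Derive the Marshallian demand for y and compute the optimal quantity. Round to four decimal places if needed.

MU_x ∝ 4·x^(-2), MU_y ∝ 2·y^(-2), so MRS = 2·(y/x)^(2) = p_x/p_y.
Hence y/x = ((1/2)·p_x/p_y)^(1/(2)), i.e. raised to the 0.5 power.
Substitute y = (y/x)·x into the budget: x* = M/(p_x + p_y·(y/x)).
Numerically y/x = 1.123903, so x* = 305/(12 + 4.75·1.123903) = 17.5909 and y* = 1.123903·17.5909 = 19.7704.

y* = 19.7704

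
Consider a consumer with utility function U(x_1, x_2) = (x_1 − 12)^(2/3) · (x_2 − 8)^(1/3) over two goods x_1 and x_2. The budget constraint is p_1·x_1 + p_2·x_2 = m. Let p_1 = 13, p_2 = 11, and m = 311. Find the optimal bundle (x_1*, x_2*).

x_1* = 15.4359, x_2* = 10.0303

Let x_1' = x_1−12, x_2' = x_2−8. MRS = 2·x_2'/x_1' = p_1/p_2.
After buying the subsistence bundle (12, 8), a share 2/3 of the remaining income goes to x_1: x_1* = 12 + 2/3·(m − 12p_1 − 8p_2)/p_1.
Discretionary income = 311 − 12·13 − 8·11 = 67; x_1* = 12 + 2/3·67/13 = 15.4359; x_2* = 8 + 1/3·67/11 = 10.0303.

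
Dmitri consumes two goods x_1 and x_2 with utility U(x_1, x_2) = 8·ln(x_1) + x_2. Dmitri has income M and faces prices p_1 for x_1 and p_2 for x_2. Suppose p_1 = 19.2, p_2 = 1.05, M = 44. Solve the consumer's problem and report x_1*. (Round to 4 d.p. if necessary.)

Set MRS = p_1/p_2: (8/x_1)/1 = p_1/p_2.
So x_1*(p_1,p_2) = 8·p_2/p_1, independent of income; and x_2* = (M − 8·p_2)/p_2.
At the given prices: x_1* = 8·1.05/19.2 = 0.4375.

x_1* = 0.4375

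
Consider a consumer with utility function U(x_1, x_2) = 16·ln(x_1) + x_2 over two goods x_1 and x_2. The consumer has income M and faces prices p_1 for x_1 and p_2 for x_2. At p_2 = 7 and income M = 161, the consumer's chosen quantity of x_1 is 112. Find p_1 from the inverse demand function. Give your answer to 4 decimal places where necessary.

Set MRS = p_1/p_2: (16/x_1)/1 = p_1/p_2.
So x_1*(p_1,p_2) = 16·p_2/p_1, independent of income; and x_2* = (M − 16·p_2)/p_2.
Set x_1* = 112 in the demand function and solve for p_1: p_1 = 1.

p_1 = 1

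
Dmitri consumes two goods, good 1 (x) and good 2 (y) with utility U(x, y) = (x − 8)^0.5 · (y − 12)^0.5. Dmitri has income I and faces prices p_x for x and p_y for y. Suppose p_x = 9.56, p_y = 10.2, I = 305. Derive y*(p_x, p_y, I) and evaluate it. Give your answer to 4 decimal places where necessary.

y* = 17.202

This is Cobb-Douglas in (x−8, y−12): tangency gives 0.5·p_y·(y−12) = 0.5·p_x·(x−8).
Substituting into the budget: x* = 8 + 0.5·(I − 8·p_x − 12·p_y)/p_x, and y* = 12 + 0.5·(…)/p_y.
Discretionary income = 305 − 8·9.56 − 12·10.2 = 106.12; y* = 12 + 0.5·106.12/10.2 = 17.202.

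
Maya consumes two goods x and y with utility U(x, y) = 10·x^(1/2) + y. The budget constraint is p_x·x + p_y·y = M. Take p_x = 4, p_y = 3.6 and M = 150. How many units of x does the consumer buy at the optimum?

x* = 20.25

Utility is quasi-linear in y; the FOC for x is 5/√x = p_x/p_y.
Thus x* = (5·p_y/p_x)² — independent of M — with the rest of income spent on y.
Plugging in: x* = (5·3.6/4)² = 20.25.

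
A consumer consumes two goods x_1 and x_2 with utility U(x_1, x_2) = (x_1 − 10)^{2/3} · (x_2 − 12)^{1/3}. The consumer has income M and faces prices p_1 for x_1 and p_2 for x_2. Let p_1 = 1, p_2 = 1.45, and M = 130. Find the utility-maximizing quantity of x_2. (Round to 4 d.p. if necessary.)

x_2* = 35.5862

This is Cobb-Douglas in (x_1−10, x_2−12): tangency gives 2/3·p_2·(x_2−12) = 1/3·p_1·(x_1−10).
After buying the subsistence bundle (10, 12), a share 2/3 of the remaining income goes to x_1: x_1* = 10 + 2/3·(M − 10p_1 − 12p_2)/p_1.
Discretionary income = 130 − 10·1 − 12·1.45 = 102.6; x_2* = 12 + 1/3·102.6/1.45 = 35.5862.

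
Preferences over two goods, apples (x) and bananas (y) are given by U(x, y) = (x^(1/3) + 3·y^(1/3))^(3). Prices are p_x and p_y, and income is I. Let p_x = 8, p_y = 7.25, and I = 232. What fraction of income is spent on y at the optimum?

share on y = 0.8452

MRS = MU_x/MU_y = (1/3)·(y/x)^(2/3). Set equal to p_x/p_y.
Solve for the ratio: y/x = [3·p_x/p_y]^(1.5).
Substitute y = (y/x)·x into the budget: x* = I/(p_x + p_y·(y/x)).
Numerically y/x = 6.022958, so x* = 232/(8 + 7.25·6.022958) = 4.4903 and y* = 6.022958·4.4903 = 27.0451.
Expenditure on y: 7.25·27.0451 = 196.0773; share = 0.8452.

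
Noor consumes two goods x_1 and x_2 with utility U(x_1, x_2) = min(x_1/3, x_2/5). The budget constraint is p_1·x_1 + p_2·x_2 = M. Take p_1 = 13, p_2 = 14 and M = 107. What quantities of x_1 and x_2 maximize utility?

x_1* = 2.945, x_2* = 4.9083

With perfect complements, no substitution: consume in ratio x_1:x_2 = 3:5.
Budget: p_1·x_1 + p_2·(5/3)·x_1 = M, so (3·p_1 + 5·p_2)·x_1 = 3·M.
Demand: x_1*(p_1,p_2,M) = 3·M/(3·p_1 + 5·p_2), x_2* = 5·M/(3·p_1 + 5·p_2).
Here 3·13 + 5·14 = 109, giving x_1* = 2.945 and x_2* = 4.9083.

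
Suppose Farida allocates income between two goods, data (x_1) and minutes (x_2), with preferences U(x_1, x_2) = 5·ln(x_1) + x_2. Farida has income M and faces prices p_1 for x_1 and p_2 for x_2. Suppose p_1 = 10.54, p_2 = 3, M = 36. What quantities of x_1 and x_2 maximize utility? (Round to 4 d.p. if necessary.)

At the given prices: x_1* = 5·3/10.54 = 1.4231, and x_2* = 7.

x_1* = 1.4231, x_2* = 7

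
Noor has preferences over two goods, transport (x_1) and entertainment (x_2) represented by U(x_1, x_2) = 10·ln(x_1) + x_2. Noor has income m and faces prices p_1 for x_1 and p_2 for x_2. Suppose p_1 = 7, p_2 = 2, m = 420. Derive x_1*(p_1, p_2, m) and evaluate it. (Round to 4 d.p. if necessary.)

x_1* = 2.8571

MU_x_1 = 10/x_1, MU_x_2 = 1. Tangency: 10/x_1 = p_1/p_2.
So x_1*(p_1,p_2) = 10·p_2/p_1, independent of income; and x_2* = (m − 10·p_2)/p_2.
At the given prices: x_1* = 10·2/7 = 2.8571.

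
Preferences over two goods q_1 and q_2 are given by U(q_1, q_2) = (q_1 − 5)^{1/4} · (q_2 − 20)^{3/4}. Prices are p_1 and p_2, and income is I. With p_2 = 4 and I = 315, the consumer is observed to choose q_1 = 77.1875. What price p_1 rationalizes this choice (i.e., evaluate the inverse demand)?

This is Cobb-Douglas in (q_1−5, q_2−20): tangency gives 0.25·p_2·(q_2−20) = 0.75·p_1·(q_1−5).
Substituting into the budget: q_1* = 5 + 0.25·(I − 5·p_1 − 20·p_2)/p_1, and q_2* = 20 + 0.75·(…)/p_2.
Set q_1* = 77.1875 in the demand function and solve for p_1: p_1 = 0.8.

p_1 = 0.8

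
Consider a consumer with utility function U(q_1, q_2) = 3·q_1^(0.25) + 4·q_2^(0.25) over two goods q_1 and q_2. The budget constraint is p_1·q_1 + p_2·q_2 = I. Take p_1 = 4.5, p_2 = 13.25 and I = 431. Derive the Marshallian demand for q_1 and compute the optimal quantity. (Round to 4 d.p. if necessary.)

MU_q_1 ∝ 3·q_1^(-0.75), MU_q_2 ∝ 4·q_2^(-0.75), so MRS = (3/4)·(q_2/q_1)^(0.75) = p_1/p_2.
Hence q_2/q_1 = ((4/3)·p_1/p_2)^(1/(0.75)), i.e. raised to the 4/3 power.
With the ratio pinned down, the budget gives q_1* = I/(p_1 + p_2·(q_2/q_1)) and q_2* = (q_2/q_1)·q_1*.
Numerically q_2/q_1 = 0.347734, so q_1* = 431/(4.5 + 13.25·0.347734) = 47.3238.

q_1* = 47.3238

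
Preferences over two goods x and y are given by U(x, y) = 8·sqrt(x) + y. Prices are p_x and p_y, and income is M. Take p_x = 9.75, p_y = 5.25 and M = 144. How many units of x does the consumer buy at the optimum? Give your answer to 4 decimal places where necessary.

x* = 4.6391

Plugging in: x* = (4·5.25/9.75)² = 4.6391.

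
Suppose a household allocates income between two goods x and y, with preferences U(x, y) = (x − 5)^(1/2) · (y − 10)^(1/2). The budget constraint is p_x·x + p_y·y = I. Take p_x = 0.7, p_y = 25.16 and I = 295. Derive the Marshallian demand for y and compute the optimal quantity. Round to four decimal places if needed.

y* = 10.7929

This is Cobb-Douglas in (x−5, y−10): tangency gives 0.5·p_y·(y−10) = 0.5·p_x·(x−5).
Substituting into the budget: x* = 5 + 0.5·(I − 5·p_x − 10·p_y)/p_x, and y* = 10 + 0.5·(…)/p_y.
Discretionary income = 295 − 5·0.7 − 10·25.16 = 39.9; y* = 10 + 0.5·39.9/25.16 = 10.7929.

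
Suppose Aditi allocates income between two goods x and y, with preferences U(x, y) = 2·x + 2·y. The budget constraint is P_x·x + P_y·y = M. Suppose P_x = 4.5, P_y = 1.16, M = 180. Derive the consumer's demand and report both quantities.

Linear utility — the consumer picks whichever good has higher MU/price: 2/4.5 = 0.4444 vs 2/1.16 = 1.7241.
y gives more utility per dollar, so spend all income on y: y* = M/P_y, x* = 0.
Numerically: x* = 0, y* = 155.1724.

x* = 0, y* = 155.1724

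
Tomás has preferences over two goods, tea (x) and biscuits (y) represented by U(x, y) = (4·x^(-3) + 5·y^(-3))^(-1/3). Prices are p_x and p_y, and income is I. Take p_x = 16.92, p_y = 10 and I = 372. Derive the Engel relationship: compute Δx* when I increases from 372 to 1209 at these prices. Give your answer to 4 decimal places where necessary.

From the CES first-order condition, (4/5)·(y/x)^(4) = p_x/p_y.
Hence y/x = ((5/4)·p_x/p_y)^(1/(4)), i.e. raised to the 0.25 power.
With the ratio pinned down, the budget gives x* = I/(p_x + p_y·(y/x)) and y* = (y/x)·x*.
Numerically y/x = 1.205945, so x* = 372/(16.92 + 10·1.205945) = 12.8367.
At I' = 1209: x* = 41.7192. Change: 41.7192 − 12.8367 = 28.8825.

Δx* = 28.8825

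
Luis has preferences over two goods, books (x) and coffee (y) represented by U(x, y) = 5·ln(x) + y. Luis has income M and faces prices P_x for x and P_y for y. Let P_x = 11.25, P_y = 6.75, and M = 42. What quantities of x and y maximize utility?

MU_x = 5/x, MU_y = 1. Tangency: 5/x = P_x/P_y.
So x*(P_x,P_y) = 5·P_y/P_x, independent of income; and y* = (M − 5·P_y)/P_y.
At the given prices: x* = 5·6.75/11.25 = 3, and y* = 1.2222.

x* = 3, y* = 1.2222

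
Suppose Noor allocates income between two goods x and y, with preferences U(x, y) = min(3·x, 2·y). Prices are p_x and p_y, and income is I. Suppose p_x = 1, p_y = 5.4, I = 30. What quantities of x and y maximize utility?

With perfect complements, no substitution: consume in ratio x:y = 2:3.
Budget: p_x·x + p_y·(3/2)·x = I, so (2·p_x + 3·p_y)·x = 2·I.
Demand: x*(p_x,p_y,I) = 2·I/(2·p_x + 3·p_y), y* = 3·I/(2·p_x + 3·p_y).
Here 2·1 + 3·5.4 = 18.2, giving x* = 3.2967 and y* = 4.9451.

x* = 3.2967, y* = 4.9451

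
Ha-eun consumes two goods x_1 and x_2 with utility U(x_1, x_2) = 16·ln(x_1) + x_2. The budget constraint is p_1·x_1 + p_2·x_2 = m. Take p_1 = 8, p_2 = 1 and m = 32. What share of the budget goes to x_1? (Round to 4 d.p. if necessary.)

share on x_1 = 0.5

Set MRS = p_1/p_2: (16/x_1)/1 = p_1/p_2.
So x_1*(p_1,p_2) = 16·p_2/p_1, independent of income; and x_2* = (m − 16·p_2)/p_2.
At the given prices: x_1* = 16·1/8 = 2, and x_2* = 16.
Expenditure on x_1: 8·2 = 16; share = 0.5.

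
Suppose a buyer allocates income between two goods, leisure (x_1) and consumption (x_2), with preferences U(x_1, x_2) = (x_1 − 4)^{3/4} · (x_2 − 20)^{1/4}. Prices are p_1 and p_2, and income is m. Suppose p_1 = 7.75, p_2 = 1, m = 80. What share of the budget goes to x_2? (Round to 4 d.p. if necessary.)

This is Cobb-Douglas in (x_1−4, x_2−20): tangency gives 0.75·p_2·(x_2−20) = 0.25·p_1·(x_1−4).
After buying the subsistence bundle (4, 20), a share 0.75 of the remaining income goes to x_1: x_1* = 4 + 0.75·(m − 4p_1 − 20p_2)/p_1.
Discretionary income = 80 − 4·7.75 − 20·1 = 29; x_1* = 4 + 0.75·29/7.75 = 6.8065; x_2* = 20 + 0.25·29/1 = 27.25.
Expenditure on x_2: 1·27.25 = 27.25; share = 0.3406.

share on x_2 = 0.3406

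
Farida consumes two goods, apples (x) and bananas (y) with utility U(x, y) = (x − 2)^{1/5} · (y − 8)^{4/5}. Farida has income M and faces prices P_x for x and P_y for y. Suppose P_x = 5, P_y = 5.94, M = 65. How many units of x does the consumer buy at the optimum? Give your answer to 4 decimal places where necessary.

x* = 2.2992

This is Cobb-Douglas in (x−2, y−8): tangency gives 0.2·P_y·(y−8) = 0.8·P_x·(x−2).
Substituting into the budget: x* = 2 + 0.2·(M − 2·P_x − 8·P_y)/P_x, and y* = 8 + 0.8·(…)/P_y.
Discretionary income = 65 − 2·5 − 8·5.94 = 7.48; x* = 2 + 0.2·7.48/5 = 2.2992.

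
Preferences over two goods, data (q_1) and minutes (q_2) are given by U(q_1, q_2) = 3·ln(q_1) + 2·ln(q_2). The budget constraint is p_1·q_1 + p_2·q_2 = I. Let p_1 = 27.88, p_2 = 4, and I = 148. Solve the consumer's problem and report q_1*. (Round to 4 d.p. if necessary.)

At p_1=27.88, p_2=4, I=148: q_1* = 0.6·148/27.88 = 3.1851.

q_1* = 3.1851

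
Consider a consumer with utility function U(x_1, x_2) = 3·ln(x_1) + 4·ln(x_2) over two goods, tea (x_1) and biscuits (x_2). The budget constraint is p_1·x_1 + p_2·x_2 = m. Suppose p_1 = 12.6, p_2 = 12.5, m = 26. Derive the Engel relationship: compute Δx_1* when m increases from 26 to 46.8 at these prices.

Tangency: MRS = (3/4)·x_2/x_1 = p_1/p_2.
So 3·p_2·x_2 = 4·p_1·x_1; combined with the budget, a share 3/7 of income goes to x_1.
Demand: x_1*(p_1,p_2,m) = 3/7·m/p_1 and x_2* = 4/7·m/p_2.
At p_1=12.6, p_2=12.5, m=26: x_1* = 3/7·26/12.6 = 0.8844.
At m' = 46.8: x_1* = 1.5918. Change: 1.5918 − 0.8844 = 0.7075.

Δx_1* = 0.7075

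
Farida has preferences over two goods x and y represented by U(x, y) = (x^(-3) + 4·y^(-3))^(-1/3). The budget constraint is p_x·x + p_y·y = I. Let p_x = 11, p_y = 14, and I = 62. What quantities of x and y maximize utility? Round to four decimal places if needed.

From the CES first-order condition, (1/4)·(y/x)^(4) = p_x/p_y.
Hence y/x = (4·p_x/p_y)^(1/(4)), i.e. raised to the 0.25 power.
With the ratio pinned down, the budget gives x* = I/(p_x + p_y·(y/x)) and y* = (y/x)·x*.
Numerically y/x = 1.331469, so x* = 62/(11 + 14·1.331469) = 2.0917 and y* = 1.331469·2.0917 = 2.7851.

x* = 2.0917, y* = 2.7851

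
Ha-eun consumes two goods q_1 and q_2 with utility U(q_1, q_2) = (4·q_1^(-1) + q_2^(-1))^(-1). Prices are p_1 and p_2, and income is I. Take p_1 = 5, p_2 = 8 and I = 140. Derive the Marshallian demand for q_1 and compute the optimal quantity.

q_1* = 17.1521

MU_q_1 ∝ 4·q_1^(-2), MU_q_2 ∝ q_2^(-2), so MRS = 4·(q_2/q_1)^(2) = p_1/p_2.
Hence q_2/q_1 = ((1/4)·p_1/p_2)^(1/(2)), i.e. raised to the 0.5 power.
Substitute q_2 = (q_2/q_1)·q_1 into the budget: q_1* = I/(p_1 + p_2·(q_2/q_1)).
Numerically q_2/q_1 = 0.395285, so q_1* = 140/(5 + 8·0.395285) = 17.1521.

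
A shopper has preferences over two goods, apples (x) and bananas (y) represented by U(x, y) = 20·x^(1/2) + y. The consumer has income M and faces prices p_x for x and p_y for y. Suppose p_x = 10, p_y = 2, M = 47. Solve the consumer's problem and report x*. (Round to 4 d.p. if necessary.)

x* = 4

Set MRS = p_x/p_y: 10·x^(−1/2) = p_x/p_y.
Thus x* = (10·p_y/p_x)² — independent of M — with the rest of income spent on y.
Plugging in: x* = (10·2/10)² = 4.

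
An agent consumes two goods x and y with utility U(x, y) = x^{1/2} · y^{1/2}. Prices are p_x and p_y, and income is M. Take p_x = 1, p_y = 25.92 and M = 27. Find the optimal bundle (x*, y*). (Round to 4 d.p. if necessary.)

The MRS is y/x. Set MRS = p_x/p_y.
So 0.5·p_y·y = 0.5·p_x·x; combined with the budget, a share 0.5 of income goes to x.
Demand: x*(p_x,p_y,M) = 0.5·M/p_x and y* = 0.5·M/p_y.
At p_x=1, p_y=25.92, M=27: x* = 0.5·27/1 = 13.5, y* = 0.5208.

x* = 13.5, y* = 0.5208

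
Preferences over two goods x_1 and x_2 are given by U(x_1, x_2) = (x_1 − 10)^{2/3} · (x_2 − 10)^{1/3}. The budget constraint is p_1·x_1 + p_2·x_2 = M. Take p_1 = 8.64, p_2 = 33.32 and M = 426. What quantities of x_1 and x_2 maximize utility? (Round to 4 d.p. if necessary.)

x_1* = 10.4938, x_2* = 10.064

MRS = 2·(x_2−10)/(x_1−10). Tangency with p_1/p_2 gives x_2−10 = (1/2)·(p_1/p_2)·(x_1−10).
Substituting into the budget: x_1* = 10 + 2/3·(M − 10·p_1 − 10·p_2)/p_1, and x_2* = 10 + 1/3·(…)/p_2.
Discretionary income = 426 − 10·8.64 − 10·33.32 = 6.4; x_1* = 10 + 2/3·6.4/8.64 = 10.4938; x_2* = 10 + 1/3·6.4/33.32 = 10.064.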